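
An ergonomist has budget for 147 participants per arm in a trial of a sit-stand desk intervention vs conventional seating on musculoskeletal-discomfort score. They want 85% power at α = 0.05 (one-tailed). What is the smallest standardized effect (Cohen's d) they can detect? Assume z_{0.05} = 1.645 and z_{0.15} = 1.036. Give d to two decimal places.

For two independent groups of n = 147 each: d_min = (z_{α} + z_β)·√(2/n).
z-sum = 1.645 + 1.036 = 2.681.
d_min = 2.681 × √(2/147) = 2.681 × 0.1166 = 0.313.

d_min ≈ 0.31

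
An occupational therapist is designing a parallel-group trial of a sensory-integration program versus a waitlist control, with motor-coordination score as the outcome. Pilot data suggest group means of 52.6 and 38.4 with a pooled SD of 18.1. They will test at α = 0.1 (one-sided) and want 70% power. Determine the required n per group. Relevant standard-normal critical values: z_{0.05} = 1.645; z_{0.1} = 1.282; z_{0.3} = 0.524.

Cohen's d = |M₁ − M₂| / SD_pooled = |52.6 − 38.4| / 18.1 = 14.2 / 18.1 = 0.785.
For two independent groups with equal n: n = 2·((z_{α} + z_β) / d)².
z_{α} + z_β = 1.282 + 0.524 = 1.806.
n = 2 × (1.806 / 0.785)² = 2 × 2.301² = 2 × 5.29 = 10.6.
Round up to the next whole participant.

n = 11 per group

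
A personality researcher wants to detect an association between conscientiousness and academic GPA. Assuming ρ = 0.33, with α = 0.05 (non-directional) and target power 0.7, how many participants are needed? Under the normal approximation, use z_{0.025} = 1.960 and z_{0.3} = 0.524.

n = 56

Fisher's z: C = ½·ln((1+r)/(1−r)) = ½·ln(1.9851) = 0.3428.
n = ((z_{α/2} + z_β)/C)² + 3.
(1.960 + 0.524) / 0.3428 = 2.484 / 0.3428 = 7.246.
n = 7.246² + 3 = 52.51 + 3 = 55.5.
Round up.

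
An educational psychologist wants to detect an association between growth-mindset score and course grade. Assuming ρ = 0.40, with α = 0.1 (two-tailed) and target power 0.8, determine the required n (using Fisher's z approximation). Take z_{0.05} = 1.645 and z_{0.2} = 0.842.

n = 38

Fisher's z: C = ½·ln((1+r)/(1−r)) = ½·ln(2.3333) = 0.4236.
n = ((z_{α/2} + z_β)/C)² + 3.
(1.645 + 0.842) / 0.4236 = 2.487 / 0.4236 = 5.871.
n = 5.871² + 3 = 34.47 + 3 = 37.5.
Round up.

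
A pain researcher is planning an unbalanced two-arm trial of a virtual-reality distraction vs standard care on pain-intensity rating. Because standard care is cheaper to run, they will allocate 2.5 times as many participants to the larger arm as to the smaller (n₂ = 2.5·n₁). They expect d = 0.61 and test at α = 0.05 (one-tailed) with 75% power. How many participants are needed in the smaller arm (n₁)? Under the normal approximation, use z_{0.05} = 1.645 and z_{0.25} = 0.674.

n₁ = 21

With allocation ratio k = n₂/n₁ = 2.5, Var(x̄₁−x̄₂) = σ²(1/n₁ + 1/(k·n₁)) = σ²·(k+1)/(k·n₁).
So n₁ = (1 + 1/k)·((z_{α} + z_β)/d)² = 1.400 × (2.319/0.61)².
n₁ = 1.400 × 14.45 = 20.2.
Round up: n₁ = 21, giving n₂ = ⌈2.5 × 21⌉ = ⌈52.5⌉ = 53.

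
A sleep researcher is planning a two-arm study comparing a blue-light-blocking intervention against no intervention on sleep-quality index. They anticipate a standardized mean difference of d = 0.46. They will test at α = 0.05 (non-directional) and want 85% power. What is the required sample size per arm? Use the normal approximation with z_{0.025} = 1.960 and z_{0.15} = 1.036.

n = 85 per group

For two independent groups with equal n: n = 2·((z_{α/2} + z_β) / d)².
z_{α/2} + z_β = 1.960 + 1.036 = 2.996.
n = 2 × (2.996 / 0.46)² = 2 × 6.513² = 2 × 42.42 = 84.8.
Round up to the next whole participant.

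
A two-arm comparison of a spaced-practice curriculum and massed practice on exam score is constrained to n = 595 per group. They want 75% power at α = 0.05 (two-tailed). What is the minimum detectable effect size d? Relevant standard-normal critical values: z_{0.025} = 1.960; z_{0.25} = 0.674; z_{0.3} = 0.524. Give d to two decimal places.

For two independent groups of n = 595 each: d_min = (z_{α/2} + z_β)·√(2/n).
z-sum = 1.960 + 0.674 = 2.634.
d_min = 2.634 × √(2/595) = 2.634 × 0.0580 = 0.153.

d_min ≈ 0.15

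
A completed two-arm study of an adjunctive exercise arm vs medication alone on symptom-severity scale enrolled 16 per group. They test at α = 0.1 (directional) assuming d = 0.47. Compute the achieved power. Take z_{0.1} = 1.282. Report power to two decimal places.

For two equal groups, power = Φ(d·√(n/2) − z_{α}).
d·√(n/2) = 0.47 × √(16/2) = 0.47 × 2.828 = 1.329.
z_β = 1.329 − 1.282 = 0.047.
Power = Φ(0.047) = 0.519.

power ≈ 0.52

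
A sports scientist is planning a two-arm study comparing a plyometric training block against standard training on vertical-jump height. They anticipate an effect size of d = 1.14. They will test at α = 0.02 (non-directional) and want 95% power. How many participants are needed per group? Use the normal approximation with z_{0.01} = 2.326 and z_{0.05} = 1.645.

For two independent groups with equal n: n = 2·((z_{α/2} + z_β) / d)².
z_{α/2} + z_β = 2.326 + 1.645 = 3.971.
n = 2 × (3.971 / 1.14)² = 2 × 3.483² = 2 × 12.13 = 24.3.
Round up to the next whole participant.

n = 25 per group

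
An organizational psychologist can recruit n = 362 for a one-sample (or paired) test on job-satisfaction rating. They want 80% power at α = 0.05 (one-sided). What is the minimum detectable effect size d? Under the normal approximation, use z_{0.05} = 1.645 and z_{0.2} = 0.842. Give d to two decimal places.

For a single sample (or paired design) of n = 362: d_min = (z_{α} + z_β)/√n.
z-sum = 1.645 + 0.842 = 2.487.
d_min = 2.487 / √362 = 2.487 / 19.026 = 0.131.

d_min ≈ 0.13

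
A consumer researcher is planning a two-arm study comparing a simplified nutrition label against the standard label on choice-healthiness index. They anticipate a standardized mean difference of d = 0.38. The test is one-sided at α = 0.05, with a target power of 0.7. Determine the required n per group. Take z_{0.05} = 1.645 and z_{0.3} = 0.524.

For two independent groups with equal n: n = 2·((z_{α} + z_β) / d)².
z_{α} + z_β = 1.645 + 0.524 = 2.169.
n = 2 × (2.169 / 0.38)² = 2 × 5.708² = 2 × 32.58 = 65.2.
Round up to the next whole participant.

n = 66 per group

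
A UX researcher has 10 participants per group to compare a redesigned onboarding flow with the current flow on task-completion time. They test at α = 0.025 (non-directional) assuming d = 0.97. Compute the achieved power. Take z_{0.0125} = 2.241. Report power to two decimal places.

For two equal groups, power = Φ(d·√(n/2) − z_{α/2}).
d·√(n/2) = 0.97 × √(10/2) = 0.97 × 2.236 = 2.169.
z_β = 2.169 − 2.241 = -0.072.
Power = Φ(-0.072) = 0.471.

power ≈ 0.47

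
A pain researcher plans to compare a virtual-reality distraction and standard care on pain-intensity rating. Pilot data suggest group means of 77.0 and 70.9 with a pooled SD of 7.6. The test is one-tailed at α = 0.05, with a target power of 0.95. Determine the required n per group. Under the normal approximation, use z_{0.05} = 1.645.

Cohen's d = |M₁ − M₂| / SD_pooled = |77.0 − 70.9| / 7.6 = 6.1 / 7.6 = 0.803.
For two independent groups with equal n: n = 2·((z_{α} + z_β) / d)².
z_{α} + z_β = 1.645 + 1.645 = 3.290.
n = 2 × (3.290 / 0.803)² = 2 × 4.097² = 2 × 16.79 = 33.6.
Round up to the next whole participant.

n = 34 per group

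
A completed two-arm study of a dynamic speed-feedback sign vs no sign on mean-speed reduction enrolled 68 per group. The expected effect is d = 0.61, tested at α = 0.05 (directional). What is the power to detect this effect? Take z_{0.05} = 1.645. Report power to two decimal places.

power ≈ 0.97

For two equal groups, power = Φ(d·√(n/2) − z_{α}).
d·√(n/2) = 0.61 × √(68/2) = 0.61 × 5.831 = 3.557.
z_β = 3.557 − 1.645 = 1.912.
Power = Φ(1.912) = 0.972.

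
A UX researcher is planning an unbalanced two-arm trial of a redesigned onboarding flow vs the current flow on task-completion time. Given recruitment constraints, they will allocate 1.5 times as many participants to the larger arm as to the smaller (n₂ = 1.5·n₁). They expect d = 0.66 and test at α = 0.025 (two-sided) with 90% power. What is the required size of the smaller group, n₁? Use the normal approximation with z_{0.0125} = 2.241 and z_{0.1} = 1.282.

n₁ = 48

With allocation ratio k = n₂/n₁ = 1.5, Var(x̄₁−x̄₂) = σ²(1/n₁ + 1/(k·n₁)) = σ²·(k+1)/(k·n₁).
So n₁ = (1 + 1/k)·((z_{α/2} + z_β)/d)² = 1.667 × (3.523/0.66)².
n₁ = 1.667 × 28.49 = 47.5.
Round up: n₁ = 48, giving n₂ = 1.5 × 48 = 72.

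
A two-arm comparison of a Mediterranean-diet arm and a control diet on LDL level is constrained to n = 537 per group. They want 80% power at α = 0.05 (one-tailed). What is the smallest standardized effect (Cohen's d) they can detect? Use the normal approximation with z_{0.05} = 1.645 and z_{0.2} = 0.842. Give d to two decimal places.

d_min ≈ 0.15

For two independent groups of n = 537 each: d_min = (z_{α} + z_β)·√(2/n).
z-sum = 1.645 + 0.842 = 2.487.
d_min = 2.487 × √(2/537) = 2.487 × 0.0610 = 0.152.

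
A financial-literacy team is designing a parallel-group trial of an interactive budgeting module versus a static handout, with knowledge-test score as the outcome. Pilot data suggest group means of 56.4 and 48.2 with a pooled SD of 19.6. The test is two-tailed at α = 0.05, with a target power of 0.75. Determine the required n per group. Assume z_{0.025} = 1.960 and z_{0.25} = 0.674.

n = 80 per group

Cohen's d = |M₁ − M₂| / SD_pooled = |56.4 − 48.2| / 19.6 = 8.2 / 19.6 = 0.418.
For two independent groups with equal n: n = 2·((z_{α/2} + z_β) / d)².
z_{α/2} + z_β = 1.960 + 0.674 = 2.634.
n = 2 × (2.634 / 0.418)² = 2 × 6.301² = 2 × 39.71 = 79.4.
Round up to the next whole participant.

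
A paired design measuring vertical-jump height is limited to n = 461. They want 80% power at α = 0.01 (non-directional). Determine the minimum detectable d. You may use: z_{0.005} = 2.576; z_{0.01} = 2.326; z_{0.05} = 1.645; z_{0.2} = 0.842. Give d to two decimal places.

For a single sample (or paired design) of n = 461: d_min = (z_{α/2} + z_β)/√n.
z-sum = 2.576 + 0.842 = 3.418.
d_min = 3.418 / √461 = 3.418 / 21.471 = 0.159.

d_min ≈ 0.16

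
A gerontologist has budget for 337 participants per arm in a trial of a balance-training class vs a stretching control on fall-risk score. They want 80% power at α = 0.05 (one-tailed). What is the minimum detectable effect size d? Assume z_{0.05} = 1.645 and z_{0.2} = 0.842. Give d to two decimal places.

d_min ≈ 0.19

For two independent groups of n = 337 each: d_min = (z_{α} + z_β)·√(2/n).
z-sum = 1.645 + 0.842 = 2.487.
d_min = 2.487 × √(2/337) = 2.487 × 0.0770 = 0.192.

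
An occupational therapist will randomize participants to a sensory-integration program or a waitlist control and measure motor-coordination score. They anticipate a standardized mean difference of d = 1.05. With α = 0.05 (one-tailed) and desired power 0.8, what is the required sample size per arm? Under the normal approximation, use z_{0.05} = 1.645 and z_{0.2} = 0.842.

For two independent groups with equal n: n = 2·((z_{α} + z_β) / d)².
z_{α} + z_β = 1.645 + 0.842 = 2.487.
n = 2 × (2.487 / 1.05)² = 2 × 2.369² = 2 × 5.61 = 11.2.
Round up to the next whole participant.

n = 12 per group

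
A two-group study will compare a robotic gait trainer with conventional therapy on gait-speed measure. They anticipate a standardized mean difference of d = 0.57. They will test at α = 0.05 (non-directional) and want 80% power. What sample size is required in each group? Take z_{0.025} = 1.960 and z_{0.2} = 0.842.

For two independent groups with equal n: n = 2·((z_{α/2} + z_β) / d)².
z_{α/2} + z_β = 1.960 + 0.842 = 2.802.
n = 2 × (2.802 / 0.57)² = 2 × 4.916² = 2 × 24.16 = 48.3.
Round up to the next whole participant.

n = 49 per group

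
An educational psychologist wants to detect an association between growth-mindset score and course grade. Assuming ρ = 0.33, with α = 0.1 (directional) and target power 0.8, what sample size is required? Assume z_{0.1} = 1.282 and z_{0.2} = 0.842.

n = 42

Fisher's z: C = ½·ln((1+r)/(1−r)) = ½·ln(1.9851) = 0.3428.
n = ((z_{α} + z_β)/C)² + 3.
(1.282 + 0.842) / 0.3428 = 2.124 / 0.3428 = 6.196.
n = 6.196² + 3 = 38.39 + 3 = 41.4.
Round up.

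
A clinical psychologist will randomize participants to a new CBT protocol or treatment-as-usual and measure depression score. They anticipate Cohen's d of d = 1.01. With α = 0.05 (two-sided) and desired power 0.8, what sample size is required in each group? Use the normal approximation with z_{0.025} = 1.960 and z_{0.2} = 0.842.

For two independent groups with equal n: n = 2·((z_{α/2} + z_β) / d)².
z_{α/2} + z_β = 1.960 + 0.842 = 2.802.
n = 2 × (2.802 / 1.01)² = 2 × 2.774² = 2 × 7.70 = 15.4.
Round up to the next whole participant.

n = 16 per group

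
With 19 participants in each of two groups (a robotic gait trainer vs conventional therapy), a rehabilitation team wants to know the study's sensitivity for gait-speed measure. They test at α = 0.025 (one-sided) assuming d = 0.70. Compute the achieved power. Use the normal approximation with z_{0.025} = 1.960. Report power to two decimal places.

power ≈ 0.58

For two equal groups, power = Φ(d·√(n/2) − z_{α}).
d·√(n/2) = 0.70 × √(19/2) = 0.70 × 3.082 = 2.158.
z_β = 2.158 − 1.960 = 0.198.
Power = Φ(0.198) = 0.578.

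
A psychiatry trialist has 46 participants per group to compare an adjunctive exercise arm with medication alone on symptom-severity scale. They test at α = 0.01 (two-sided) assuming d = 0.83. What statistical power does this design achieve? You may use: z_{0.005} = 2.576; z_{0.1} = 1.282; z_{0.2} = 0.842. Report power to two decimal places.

power ≈ 0.92

For two equal groups, power = Φ(d·√(n/2) − z_{α/2}).
d·√(n/2) = 0.83 × √(46/2) = 0.83 × 4.796 = 3.981.
z_β = 3.981 − 2.576 = 1.405.
Power = Φ(1.405) = 0.920.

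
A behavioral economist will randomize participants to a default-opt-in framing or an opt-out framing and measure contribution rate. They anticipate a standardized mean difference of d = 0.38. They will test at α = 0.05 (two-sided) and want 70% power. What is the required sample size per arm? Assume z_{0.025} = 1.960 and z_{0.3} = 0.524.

n = 86 per group

For two independent groups with equal n: n = 2·((z_{α/2} + z_β) / d)².
z_{α/2} + z_β = 1.960 + 0.524 = 2.484.
n = 2 × (2.484 / 0.38)² = 2 × 6.537² = 2 × 42.73 = 85.5.
Round up to the next whole participant.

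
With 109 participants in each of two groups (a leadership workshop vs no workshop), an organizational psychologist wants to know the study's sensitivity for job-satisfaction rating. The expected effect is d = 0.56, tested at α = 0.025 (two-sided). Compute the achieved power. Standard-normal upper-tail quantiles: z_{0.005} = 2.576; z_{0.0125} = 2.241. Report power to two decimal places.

power ≈ 0.97

For two equal groups, power = Φ(d·√(n/2) − z_{α/2}).
d·√(n/2) = 0.56 × √(109/2) = 0.56 × 7.382 = 4.134.
z_β = 4.134 − 2.241 = 1.893.
Power = Φ(1.893) = 0.971.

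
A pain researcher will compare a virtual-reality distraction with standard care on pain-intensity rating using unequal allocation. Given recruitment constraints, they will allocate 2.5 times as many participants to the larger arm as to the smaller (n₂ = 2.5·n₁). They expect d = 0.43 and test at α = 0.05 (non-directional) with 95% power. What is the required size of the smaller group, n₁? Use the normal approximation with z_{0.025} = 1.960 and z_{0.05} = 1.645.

With allocation ratio k = n₂/n₁ = 2.5, Var(x̄₁−x̄₂) = σ²(1/n₁ + 1/(k·n₁)) = σ²·(k+1)/(k·n₁).
So n₁ = (1 + 1/k)·((z_{α/2} + z_β)/d)² = 1.400 × (3.605/0.43)².
n₁ = 1.400 × 70.29 = 98.4.
Round up: n₁ = 99, giving n₂ = ⌈2.5 × 99⌉ = ⌈247.5⌉ = 248.

n₁ = 99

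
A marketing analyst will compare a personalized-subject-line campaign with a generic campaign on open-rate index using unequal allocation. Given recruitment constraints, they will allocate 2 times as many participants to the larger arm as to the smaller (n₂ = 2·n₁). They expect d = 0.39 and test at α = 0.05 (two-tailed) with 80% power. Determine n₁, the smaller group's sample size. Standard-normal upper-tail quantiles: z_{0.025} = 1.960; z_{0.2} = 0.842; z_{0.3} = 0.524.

With allocation ratio k = n₂/n₁ = 2, Var(x̄₁−x̄₂) = σ²(1/n₁ + 1/(k·n₁)) = σ²·(k+1)/(k·n₁).
So n₁ = (1 + 1/k)·((z_{α/2} + z_β)/d)² = 1.500 × (2.802/0.39)².
n₁ = 1.500 × 51.62 = 77.4.
Round up: n₁ = 78, giving n₂ = 2 × 78 = 156.

n₁ = 78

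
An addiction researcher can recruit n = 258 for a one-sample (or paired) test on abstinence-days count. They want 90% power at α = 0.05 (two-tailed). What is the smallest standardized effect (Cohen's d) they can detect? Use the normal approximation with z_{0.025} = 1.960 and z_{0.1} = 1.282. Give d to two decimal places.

d_min ≈ 0.20

For a single sample (or paired design) of n = 258: d_min = (z_{α/2} + z_β)/√n.
z-sum = 1.960 + 1.282 = 3.242.
d_min = 3.242 / √258 = 3.242 / 16.062 = 0.202.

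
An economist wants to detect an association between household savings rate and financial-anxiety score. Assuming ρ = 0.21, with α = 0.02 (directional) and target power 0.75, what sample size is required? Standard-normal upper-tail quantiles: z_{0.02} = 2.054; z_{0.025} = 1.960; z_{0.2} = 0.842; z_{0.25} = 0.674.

Fisher's z: C = ½·ln((1+r)/(1−r)) = ½·ln(1.5316) = 0.2132.
n = ((z_{α} + z_β)/C)² + 3.
(2.054 + 0.674) / 0.2132 = 2.728 / 0.2132 = 12.795.
n = 12.795² + 3 = 163.72 + 3 = 166.7.
Round up.

n = 167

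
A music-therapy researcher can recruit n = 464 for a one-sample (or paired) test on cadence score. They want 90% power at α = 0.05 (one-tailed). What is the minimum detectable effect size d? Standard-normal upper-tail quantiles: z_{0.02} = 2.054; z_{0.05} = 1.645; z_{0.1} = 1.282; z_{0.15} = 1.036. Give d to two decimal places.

For a single sample (or paired design) of n = 464: d_min = (z_{α} + z_β)/√n.
z-sum = 1.645 + 1.282 = 2.927.
d_min = 2.927 / √464 = 2.927 / 21.541 = 0.136.

d_min ≈ 0.14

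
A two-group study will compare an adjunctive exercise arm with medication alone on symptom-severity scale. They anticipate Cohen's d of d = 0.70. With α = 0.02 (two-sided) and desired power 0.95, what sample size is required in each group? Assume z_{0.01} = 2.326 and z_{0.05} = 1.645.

For two independent groups with equal n: n = 2·((z_{α/2} + z_β) / d)².
z_{α/2} + z_β = 2.326 + 1.645 = 3.971.
n = 2 × (3.971 / 0.70)² = 2 × 5.673² = 2 × 32.18 = 64.4.
Round up to the next whole participant.

n = 65 per group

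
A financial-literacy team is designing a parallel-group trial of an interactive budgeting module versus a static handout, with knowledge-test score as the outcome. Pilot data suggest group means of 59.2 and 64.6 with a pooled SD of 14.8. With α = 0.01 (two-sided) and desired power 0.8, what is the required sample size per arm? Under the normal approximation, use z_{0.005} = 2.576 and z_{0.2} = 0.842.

n = 176 per group

Cohen's d = |M₁ − M₂| / SD_pooled = |59.2 − 64.6| / 14.8 = 5.4 / 14.8 = 0.365.
For two independent groups with equal n: n = 2·((z_{α/2} + z_β) / d)².
z_{α/2} + z_β = 2.576 + 0.842 = 3.418.
n = 2 × (3.418 / 0.365)² = 2 × 9.364² = 2 × 87.69 = 175.4.
Round up to the next whole participant.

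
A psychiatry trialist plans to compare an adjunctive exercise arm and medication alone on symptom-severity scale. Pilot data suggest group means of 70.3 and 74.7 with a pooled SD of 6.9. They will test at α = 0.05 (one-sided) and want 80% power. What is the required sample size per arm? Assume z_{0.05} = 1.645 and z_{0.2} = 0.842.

n = 31 per group

Cohen's d = |M₁ − M₂| / SD_pooled = |70.3 − 74.7| / 6.9 = 4.4 / 6.9 = 0.638.
For two independent groups with equal n: n = 2·((z_{α} + z_β) / d)².
z_{α} + z_β = 1.645 + 0.842 = 2.487.
n = 2 × (2.487 / 0.638)² = 2 × 3.898² = 2 × 15.20 = 30.4.
Round up to the next whole participant.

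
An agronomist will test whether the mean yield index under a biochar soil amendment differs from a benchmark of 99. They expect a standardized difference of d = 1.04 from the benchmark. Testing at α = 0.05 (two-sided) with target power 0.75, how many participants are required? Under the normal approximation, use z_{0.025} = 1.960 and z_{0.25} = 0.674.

n = 7

For a one-sample test: n = ((z_{α/2} + z_β) / d)².
z_{α/2} + z_β = 1.960 + 0.674 = 2.634.
n = (2.634 / 1.04)² = 2.533² = 6.41.
Round up.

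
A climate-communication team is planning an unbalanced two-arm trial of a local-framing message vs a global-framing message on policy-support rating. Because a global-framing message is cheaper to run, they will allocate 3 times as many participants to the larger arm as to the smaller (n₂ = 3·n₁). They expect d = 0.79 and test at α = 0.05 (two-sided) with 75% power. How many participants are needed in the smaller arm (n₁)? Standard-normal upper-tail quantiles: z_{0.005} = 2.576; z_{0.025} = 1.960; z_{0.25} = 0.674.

n₁ = 15

With allocation ratio k = n₂/n₁ = 3, Var(x̄₁−x̄₂) = σ²(1/n₁ + 1/(k·n₁)) = σ²·(k+1)/(k·n₁).
So n₁ = (1 + 1/k)·((z_{α/2} + z_β)/d)² = 1.333 × (2.634/0.79)².
n₁ = 1.333 × 11.12 = 14.8.
Round up: n₁ = 15, giving n₂ = 3 × 15 = 45.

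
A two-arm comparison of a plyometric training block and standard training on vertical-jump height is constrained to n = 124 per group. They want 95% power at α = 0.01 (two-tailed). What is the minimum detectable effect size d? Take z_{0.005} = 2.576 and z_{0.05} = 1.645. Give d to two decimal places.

For two independent groups of n = 124 each: d_min = (z_{α/2} + z_β)·√(2/n).
z-sum = 2.576 + 1.645 = 4.221.
d_min = 4.221 × √(2/124) = 4.221 × 0.1270 = 0.536.

d_min ≈ 0.54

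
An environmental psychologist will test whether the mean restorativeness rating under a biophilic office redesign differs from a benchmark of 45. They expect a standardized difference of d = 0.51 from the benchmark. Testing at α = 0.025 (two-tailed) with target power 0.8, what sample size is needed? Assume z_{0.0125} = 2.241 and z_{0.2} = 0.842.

n = 37

For a one-sample test: n = ((z_{α/2} + z_β) / d)².
z_{α/2} + z_β = 2.241 + 0.842 = 3.083.
n = (3.083 / 0.51)² = 6.045² = 36.54.
Round up.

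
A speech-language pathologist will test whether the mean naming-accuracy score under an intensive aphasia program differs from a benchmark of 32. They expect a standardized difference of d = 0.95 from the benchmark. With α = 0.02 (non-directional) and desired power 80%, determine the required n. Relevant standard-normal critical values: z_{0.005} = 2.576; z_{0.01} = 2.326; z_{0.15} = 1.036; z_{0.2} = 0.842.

For a one-sample test: n = ((z_{α/2} + z_β) / d)².
z_{α/2} + z_β = 2.326 + 0.842 = 3.168.
n = (3.168 / 0.95)² = 3.335² = 11.12.
Round up.

n = 12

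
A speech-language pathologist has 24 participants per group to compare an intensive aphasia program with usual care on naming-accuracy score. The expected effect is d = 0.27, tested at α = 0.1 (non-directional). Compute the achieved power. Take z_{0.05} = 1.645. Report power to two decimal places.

power ≈ 0.24

For two equal groups, power = Φ(d·√(n/2) − z_{α/2}).
d·√(n/2) = 0.27 × √(24/2) = 0.27 × 3.464 = 0.935.
z_β = 0.935 − 1.645 = -0.710.
Power = Φ(-0.710) = 0.239.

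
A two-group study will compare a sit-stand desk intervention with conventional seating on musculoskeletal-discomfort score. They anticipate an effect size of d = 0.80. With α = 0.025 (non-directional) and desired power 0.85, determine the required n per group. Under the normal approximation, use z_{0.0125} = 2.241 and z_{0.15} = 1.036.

For two independent groups with equal n: n = 2·((z_{α/2} + z_β) / d)².
z_{α/2} + z_β = 2.241 + 1.036 = 3.277.
n = 2 × (3.277 / 0.80)² = 2 × 4.096² = 2 × 16.78 = 33.6.
Round up to the next whole participant.

n = 34 per group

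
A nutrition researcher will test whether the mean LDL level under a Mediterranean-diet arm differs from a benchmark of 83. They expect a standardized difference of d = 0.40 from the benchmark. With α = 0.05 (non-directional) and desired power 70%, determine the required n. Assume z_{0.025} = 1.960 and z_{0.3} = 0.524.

For a one-sample test: n = ((z_{α/2} + z_β) / d)².
z_{α/2} + z_β = 1.960 + 0.524 = 2.484.
n = (2.484 / 0.40)² = 6.210² = 38.56.
Round up.

n = 39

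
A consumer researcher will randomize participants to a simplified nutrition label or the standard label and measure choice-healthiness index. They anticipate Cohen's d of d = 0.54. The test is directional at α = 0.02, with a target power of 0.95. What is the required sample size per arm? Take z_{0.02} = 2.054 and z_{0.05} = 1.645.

For two independent groups with equal n: n = 2·((z_{α} + z_β) / d)².
z_{α} + z_β = 2.054 + 1.645 = 3.699.
n = 2 × (3.699 / 0.54)² = 2 × 6.850² = 2 × 46.92 = 93.8.
Round up to the next whole participant.

n = 94 per group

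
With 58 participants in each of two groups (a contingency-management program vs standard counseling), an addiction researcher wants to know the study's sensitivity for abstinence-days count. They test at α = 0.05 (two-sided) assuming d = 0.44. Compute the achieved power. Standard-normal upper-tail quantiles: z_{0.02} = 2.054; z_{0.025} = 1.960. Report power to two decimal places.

For two equal groups, power = Φ(d·√(n/2) − z_{α/2}).
d·√(n/2) = 0.44 × √(58/2) = 0.44 × 5.385 = 2.369.
z_β = 2.369 − 1.960 = 0.409.
Power = Φ(0.409) = 0.659.

power ≈ 0.66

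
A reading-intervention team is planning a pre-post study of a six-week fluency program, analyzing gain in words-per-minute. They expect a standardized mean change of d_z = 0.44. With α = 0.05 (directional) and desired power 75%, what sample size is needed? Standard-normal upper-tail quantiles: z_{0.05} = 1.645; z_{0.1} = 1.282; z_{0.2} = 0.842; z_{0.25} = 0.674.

n = 28 pairs

For a paired (one-sample on differences) test: n = ((z_{α} + z_β) / d)².
z_{α} + z_β = 1.645 + 0.674 = 2.319.
n = (2.319 / 0.44)² = 5.270² = 27.78.
Round up.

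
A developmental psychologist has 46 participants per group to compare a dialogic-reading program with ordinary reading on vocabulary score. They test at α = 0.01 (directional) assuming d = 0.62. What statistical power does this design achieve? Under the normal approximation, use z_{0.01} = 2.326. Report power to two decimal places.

For two equal groups, power = Φ(d·√(n/2) − z_{α}).
d·√(n/2) = 0.62 × √(46/2) = 0.62 × 4.796 = 2.973.
z_β = 2.973 − 2.326 = 0.647.
Power = Φ(0.647) = 0.741.

power ≈ 0.74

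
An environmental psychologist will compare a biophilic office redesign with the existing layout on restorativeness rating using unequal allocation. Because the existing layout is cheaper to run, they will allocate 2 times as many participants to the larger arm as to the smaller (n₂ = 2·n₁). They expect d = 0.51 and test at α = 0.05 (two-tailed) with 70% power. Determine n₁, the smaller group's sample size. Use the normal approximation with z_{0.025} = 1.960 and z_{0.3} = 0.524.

With allocation ratio k = n₂/n₁ = 2, Var(x̄₁−x̄₂) = σ²(1/n₁ + 1/(k·n₁)) = σ²·(k+1)/(k·n₁).
So n₁ = (1 + 1/k)·((z_{α/2} + z_β)/d)² = 1.500 × (2.484/0.51)².
n₁ = 1.500 × 23.72 = 35.6.
Round up: n₁ = 36, giving n₂ = 2 × 36 = 72.

n₁ = 36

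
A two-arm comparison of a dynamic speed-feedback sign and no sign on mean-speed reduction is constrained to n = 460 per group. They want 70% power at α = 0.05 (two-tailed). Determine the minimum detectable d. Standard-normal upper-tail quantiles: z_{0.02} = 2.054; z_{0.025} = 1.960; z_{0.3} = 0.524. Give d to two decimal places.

d_min ≈ 0.16

For two independent groups of n = 460 each: d_min = (z_{α/2} + z_β)·√(2/n).
z-sum = 1.960 + 0.524 = 2.484.
d_min = 2.484 × √(2/460) = 2.484 × 0.0659 = 0.164.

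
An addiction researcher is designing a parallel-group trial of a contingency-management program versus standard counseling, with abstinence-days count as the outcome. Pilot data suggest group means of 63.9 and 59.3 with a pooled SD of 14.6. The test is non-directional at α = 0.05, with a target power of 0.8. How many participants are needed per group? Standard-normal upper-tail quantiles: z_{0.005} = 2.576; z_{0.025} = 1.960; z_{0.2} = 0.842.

Cohen's d = |M₁ − M₂| / SD_pooled = |63.9 − 59.3| / 14.6 = 4.6 / 14.6 = 0.315.
For two independent groups with equal n: n = 2·((z_{α/2} + z_β) / d)².
z_{α/2} + z_β = 1.960 + 0.842 = 2.802.
n = 2 × (2.802 / 0.315)² = 2 × 8.895² = 2 × 79.13 = 158.3.
Round up to the next whole participant.

n = 159 per group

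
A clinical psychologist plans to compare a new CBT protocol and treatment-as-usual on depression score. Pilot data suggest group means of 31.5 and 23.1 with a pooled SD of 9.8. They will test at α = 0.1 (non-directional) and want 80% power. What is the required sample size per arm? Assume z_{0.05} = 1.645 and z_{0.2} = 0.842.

Cohen's d = |M₁ − M₂| / SD_pooled = |31.5 − 23.1| / 9.8 = 8.4 / 9.8 = 0.857.
For two independent groups with equal n: n = 2·((z_{α/2} + z_β) / d)².
z_{α/2} + z_β = 1.645 + 0.842 = 2.487.
n = 2 × (2.487 / 0.857)² = 2 × 2.902² = 2 × 8.42 = 16.8.
Round up to the next whole participant.

n = 17 per group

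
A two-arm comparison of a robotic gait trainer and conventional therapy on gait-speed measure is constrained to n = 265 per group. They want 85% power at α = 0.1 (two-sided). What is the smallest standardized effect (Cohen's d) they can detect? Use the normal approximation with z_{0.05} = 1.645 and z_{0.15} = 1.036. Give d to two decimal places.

For two independent groups of n = 265 each: d_min = (z_{α/2} + z_β)·√(2/n).
z-sum = 1.645 + 1.036 = 2.681.
d_min = 2.681 × √(2/265) = 2.681 × 0.0869 = 0.233.

d_min ≈ 0.23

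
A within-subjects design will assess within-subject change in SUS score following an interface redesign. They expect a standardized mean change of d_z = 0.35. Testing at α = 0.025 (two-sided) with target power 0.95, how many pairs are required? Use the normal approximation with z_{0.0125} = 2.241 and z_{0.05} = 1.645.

n = 124 pairs

For a paired (one-sample on differences) test: n = ((z_{α/2} + z_β) / d)².
z_{α/2} + z_β = 2.241 + 1.645 = 3.886.
n = (3.886 / 0.35)² = 11.103² = 123.27.
Round up.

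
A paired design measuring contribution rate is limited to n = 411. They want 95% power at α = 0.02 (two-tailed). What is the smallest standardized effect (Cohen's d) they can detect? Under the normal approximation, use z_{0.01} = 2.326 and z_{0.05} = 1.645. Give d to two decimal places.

For a single sample (or paired design) of n = 411: d_min = (z_{α/2} + z_β)/√n.
z-sum = 2.326 + 1.645 = 3.971.
d_min = 3.971 / √411 = 3.971 / 20.273 = 0.196.

d_min ≈ 0.20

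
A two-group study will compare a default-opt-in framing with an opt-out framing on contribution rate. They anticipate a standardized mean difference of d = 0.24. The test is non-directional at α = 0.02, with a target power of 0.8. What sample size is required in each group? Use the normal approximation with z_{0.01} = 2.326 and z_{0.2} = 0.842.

For two independent groups with equal n: n = 2·((z_{α/2} + z_β) / d)².
z_{α/2} + z_β = 2.326 + 0.842 = 3.168.
n = 2 × (3.168 / 0.24)² = 2 × 13.200² = 2 × 174.24 = 348.5.
Round up to the next whole participant.

n = 349 per group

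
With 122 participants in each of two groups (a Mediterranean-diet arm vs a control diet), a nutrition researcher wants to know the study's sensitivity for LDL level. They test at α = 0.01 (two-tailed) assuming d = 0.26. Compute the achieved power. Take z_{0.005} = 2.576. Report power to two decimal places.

For two equal groups, power = Φ(d·√(n/2) − z_{α/2}).
d·√(n/2) = 0.26 × √(122/2) = 0.26 × 7.810 = 2.031.
z_β = 2.031 − 2.576 = -0.545.
Power = Φ(-0.545) = 0.293.

power ≈ 0.29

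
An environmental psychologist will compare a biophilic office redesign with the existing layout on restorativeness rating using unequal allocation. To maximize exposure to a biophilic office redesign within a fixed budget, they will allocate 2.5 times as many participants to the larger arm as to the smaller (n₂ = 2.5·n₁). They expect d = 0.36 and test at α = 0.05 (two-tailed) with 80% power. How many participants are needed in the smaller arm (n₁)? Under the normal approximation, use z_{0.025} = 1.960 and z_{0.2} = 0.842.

n₁ = 85

With allocation ratio k = n₂/n₁ = 2.5, Var(x̄₁−x̄₂) = σ²(1/n₁ + 1/(k·n₁)) = σ²·(k+1)/(k·n₁).
So n₁ = (1 + 1/k)·((z_{α/2} + z_β)/d)² = 1.400 × (2.802/0.36)².
n₁ = 1.400 × 60.58 = 84.8.
Round up: n₁ = 85, giving n₂ = ⌈2.5 × 85⌉ = ⌈212.5⌉ = 213.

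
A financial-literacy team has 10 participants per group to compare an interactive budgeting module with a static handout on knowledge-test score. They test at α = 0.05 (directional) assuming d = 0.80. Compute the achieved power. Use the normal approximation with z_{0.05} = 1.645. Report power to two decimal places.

power ≈ 0.56

For two equal groups, power = Φ(d·√(n/2) − z_{α}).
d·√(n/2) = 0.80 × √(10/2) = 0.80 × 2.236 = 1.789.
z_β = 1.789 − 1.645 = 0.144.
Power = Φ(0.144) = 0.557.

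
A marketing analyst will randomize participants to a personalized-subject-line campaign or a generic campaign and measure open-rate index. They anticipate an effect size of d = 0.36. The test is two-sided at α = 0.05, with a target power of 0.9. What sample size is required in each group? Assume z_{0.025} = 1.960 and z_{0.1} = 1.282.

For two independent groups with equal n: n = 2·((z_{α/2} + z_β) / d)².
z_{α/2} + z_β = 1.960 + 1.282 = 3.242.
n = 2 × (3.242 / 0.36)² = 2 × 9.006² = 2 × 81.10 = 162.2.
Round up to the next whole participant.

n = 163 per group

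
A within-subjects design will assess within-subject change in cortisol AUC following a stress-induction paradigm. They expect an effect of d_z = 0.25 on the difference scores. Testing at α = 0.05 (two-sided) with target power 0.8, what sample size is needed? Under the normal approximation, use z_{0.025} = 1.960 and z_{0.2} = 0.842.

For a paired (one-sample on differences) test: n = ((z_{α/2} + z_β) / d)².
z_{α/2} + z_β = 1.960 + 0.842 = 2.802.
n = (2.802 / 0.25)² = 11.208² = 125.62.
Round up.

n = 126 pairs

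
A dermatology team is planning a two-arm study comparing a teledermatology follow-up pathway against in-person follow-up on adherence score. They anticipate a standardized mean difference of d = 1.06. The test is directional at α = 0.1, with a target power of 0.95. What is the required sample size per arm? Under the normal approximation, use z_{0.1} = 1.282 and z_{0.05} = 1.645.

n = 16 per group

For two independent groups with equal n: n = 2·((z_{α} + z_β) / d)².
z_{α} + z_β = 1.282 + 1.645 = 2.927.
n = 2 × (2.927 / 1.06)² = 2 × 2.761² = 2 × 7.62 = 15.2.
Round up to the next whole participant.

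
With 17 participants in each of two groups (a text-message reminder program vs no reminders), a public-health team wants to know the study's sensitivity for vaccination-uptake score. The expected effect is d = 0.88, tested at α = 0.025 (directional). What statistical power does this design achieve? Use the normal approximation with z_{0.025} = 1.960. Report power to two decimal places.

For two equal groups, power = Φ(d·√(n/2) − z_{α}).
d·√(n/2) = 0.88 × √(17/2) = 0.88 × 2.915 = 2.566.
z_β = 2.566 − 1.960 = 0.606.
Power = Φ(0.606) = 0.728.

power ≈ 0.73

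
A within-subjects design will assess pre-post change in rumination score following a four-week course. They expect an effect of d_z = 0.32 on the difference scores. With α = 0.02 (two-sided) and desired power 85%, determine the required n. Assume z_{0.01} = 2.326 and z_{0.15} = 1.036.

n = 111 pairs

For a paired (one-sample on differences) test: n = ((z_{α/2} + z_β) / d)².
z_{α/2} + z_β = 2.326 + 1.036 = 3.362.
n = (3.362 / 0.32)² = 10.506² = 110.38.
Round up.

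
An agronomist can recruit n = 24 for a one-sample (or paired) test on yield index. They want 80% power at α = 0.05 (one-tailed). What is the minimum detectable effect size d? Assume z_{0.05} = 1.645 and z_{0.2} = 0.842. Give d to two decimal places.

d_min ≈ 0.51

For a single sample (or paired design) of n = 24: d_min = (z_{α} + z_β)/√n.
z-sum = 1.645 + 0.842 = 2.487.
d_min = 2.487 / √24 = 2.487 / 4.899 = 0.508.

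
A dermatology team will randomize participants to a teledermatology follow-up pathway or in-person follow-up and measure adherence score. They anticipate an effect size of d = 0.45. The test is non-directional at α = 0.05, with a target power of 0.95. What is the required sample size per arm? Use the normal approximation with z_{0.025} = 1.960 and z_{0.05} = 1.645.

For two independent groups with equal n: n = 2·((z_{α/2} + z_β) / d)².
z_{α/2} + z_β = 1.960 + 1.645 = 3.605.
n = 2 × (3.605 / 0.45)² = 2 × 8.011² = 2 × 64.18 = 128.4.
Round up to the next whole participant.

n = 129 per group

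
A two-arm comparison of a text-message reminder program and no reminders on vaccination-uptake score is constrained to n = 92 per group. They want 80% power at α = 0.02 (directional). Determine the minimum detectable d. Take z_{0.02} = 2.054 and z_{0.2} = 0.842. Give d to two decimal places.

For two independent groups of n = 92 each: d_min = (z_{α} + z_β)·√(2/n).
z-sum = 2.054 + 0.842 = 2.896.
d_min = 2.896 × √(2/92) = 2.896 × 0.1474 = 0.427.

d_min ≈ 0.43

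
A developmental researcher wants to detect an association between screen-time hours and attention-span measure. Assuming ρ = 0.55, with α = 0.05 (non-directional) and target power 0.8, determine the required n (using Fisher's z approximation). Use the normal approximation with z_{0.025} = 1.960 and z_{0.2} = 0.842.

Fisher's z: C = ½·ln((1+r)/(1−r)) = ½·ln(3.4444) = 0.6184.
n = ((z_{α/2} + z_β)/C)² + 3.
(1.960 + 0.842) / 0.6184 = 2.802 / 0.6184 = 4.531.
n = 4.531² + 3 = 20.53 + 3 = 23.5.
Round up.

n = 24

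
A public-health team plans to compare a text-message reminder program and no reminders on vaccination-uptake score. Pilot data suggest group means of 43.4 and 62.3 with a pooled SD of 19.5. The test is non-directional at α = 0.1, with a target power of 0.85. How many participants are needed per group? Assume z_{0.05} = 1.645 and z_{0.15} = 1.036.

Cohen's d = |M₁ − M₂| / SD_pooled = |43.4 − 62.3| / 19.5 = 18.9 / 19.5 = 0.969.
For two independent groups with equal n: n = 2·((z_{α/2} + z_β) / d)².
z_{α/2} + z_β = 1.645 + 1.036 = 2.681.
n = 2 × (2.681 / 0.969)² = 2 × 2.767² = 2 × 7.66 = 15.3.
Round up to the next whole participant.

n = 16 per group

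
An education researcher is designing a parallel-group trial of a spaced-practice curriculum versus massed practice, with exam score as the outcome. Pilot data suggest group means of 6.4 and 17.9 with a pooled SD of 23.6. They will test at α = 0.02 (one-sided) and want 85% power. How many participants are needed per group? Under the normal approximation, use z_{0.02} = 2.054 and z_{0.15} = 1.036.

n = 81 per group

Cohen's d = |M₁ − M₂| / SD_pooled = |6.4 − 17.9| / 23.6 = 11.5 / 23.6 = 0.487.
For two independent groups with equal n: n = 2·((z_{α} + z_β) / d)².
z_{α} + z_β = 2.054 + 1.036 = 3.090.
n = 2 × (3.090 / 0.487)² = 2 × 6.345² = 2 × 40.26 = 80.5.
Round up to the next whole participant.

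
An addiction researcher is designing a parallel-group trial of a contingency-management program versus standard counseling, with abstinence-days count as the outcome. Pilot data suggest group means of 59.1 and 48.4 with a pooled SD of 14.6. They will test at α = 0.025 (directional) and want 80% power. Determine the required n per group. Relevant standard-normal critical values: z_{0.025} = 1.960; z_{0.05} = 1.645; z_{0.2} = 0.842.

n = 30 per group

Cohen's d = |M₁ − M₂| / SD_pooled = |59.1 − 48.4| / 14.6 = 10.7 / 14.6 = 0.733.
For two independent groups with equal n: n = 2·((z_{α} + z_β) / d)².
z_{α} + z_β = 1.960 + 0.842 = 2.802.
n = 2 × (2.802 / 0.733)² = 2 × 3.823² = 2 × 14.61 = 29.2.
Round up to the next whole participant.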